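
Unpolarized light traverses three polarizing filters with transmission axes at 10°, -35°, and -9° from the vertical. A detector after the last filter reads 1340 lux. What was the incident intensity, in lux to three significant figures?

Unpolarized light through the first polarizer → I₁ = ½ I₀, now polarized at 10°.
I₂ = I₁ cos²(-35° − 10°) = 0.5 I₀ · cos²(45°) = 0.25 I₀.
I₃ = I₂ cos²(-9° + 35°) = 0.25 I₀ · cos²(26°) = 0.202 I₀.
So 1340 lux = 0.202 I₀, giving I₀ = 1340/0.202 = 6635 lux.

I₀ ≈ 6640 lux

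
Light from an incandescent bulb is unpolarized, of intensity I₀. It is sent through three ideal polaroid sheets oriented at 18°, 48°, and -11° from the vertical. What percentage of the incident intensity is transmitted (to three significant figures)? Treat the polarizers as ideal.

Unpolarized light through the first polarizer → I₁ = ½ I₀, now polarized at 18°.
I₂ = I₁ cos²(48° − 18°) = 0.5 I₀ · cos²(30°) = 0.375 I₀.
I₃ = I₂ cos²(-11° − 48°) = 0.375 I₀ · cos²(59°) = 0.09947 I₀.
That is 9.947% of the incident intensity.

≈ 9.95%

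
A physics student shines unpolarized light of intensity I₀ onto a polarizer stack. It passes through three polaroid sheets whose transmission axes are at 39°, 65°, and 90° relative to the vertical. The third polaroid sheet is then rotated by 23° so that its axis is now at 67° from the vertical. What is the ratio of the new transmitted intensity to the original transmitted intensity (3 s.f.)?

I_new/I_old ≈ 1.22

Before rotation:
Unpolarized light through the first polarizer → I₁ = ½ I₀, now polarized at 39°.
I₂ = I₁ cos²(65° − 39°) = 0.5 I₀ · cos²(26°) = 0.4039 I₀.
I₃ = I₂ cos²(90° − 65°) = 0.4039 I₀ · cos²(25°) = 0.3318 I₀.
After rotation:
Unpolarized light through the first polarizer → I₁ = ½ I₀, now polarized at 39°.
I₂ = I₁ cos²(65° − 39°) = 0.5 I₀ · cos²(26°) = 0.4039 I₀.
I₃ = I₂ cos²(67° − 65°) = 0.4039 I₀ · cos²(2°) = 0.4034 I₀.
Ratio = 0.4034 / 0.3318 = 1.216.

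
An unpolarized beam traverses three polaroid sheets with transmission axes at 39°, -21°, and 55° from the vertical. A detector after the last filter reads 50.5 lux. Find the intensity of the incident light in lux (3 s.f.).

I₀ ≈ 6900 lux

Unpolarized light through the first polarizer → I₁ = ½ I₀, now polarized at 39°.
I₂ = I₁ cos²(-21° − 39°) = 0.5 I₀ · cos²(60°) = 0.125 I₀.
I₃ = I₂ cos²(55° + 21°) = 0.125 I₀ · cos²(76°) = 0.007316 I₀.
So 50.5 lux = 0.007316 I₀, giving I₀ = 50.5/0.007316 = 6903 lux.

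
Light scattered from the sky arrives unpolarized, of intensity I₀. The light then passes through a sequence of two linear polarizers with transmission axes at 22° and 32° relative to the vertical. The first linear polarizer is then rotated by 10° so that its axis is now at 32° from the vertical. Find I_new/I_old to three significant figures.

I_new/I_old ≈ 1.03

Before rotation:
Unpolarized light through the first polarizer → I₁ = ½ I₀, now polarized at 22°.
I₂ = I₁ cos²(32° − 22°) = 0.5 I₀ · cos²(10°) = 0.4849 I₀.
After rotation:
Unpolarized light through the first polarizer → I₁ = ½ I₀, now polarized at 32°.
I₂ = I₁ cos²(32° − 32°) = 0.5 I₀ · cos²(0°) = 0.5 I₀.
Ratio = 0.5 / 0.4849 = 1.031.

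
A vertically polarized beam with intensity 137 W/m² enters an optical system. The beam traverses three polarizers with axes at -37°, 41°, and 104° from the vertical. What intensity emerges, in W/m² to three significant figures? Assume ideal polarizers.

I ≈ 0.779 W/m²

I₁ = 137 W/m² · cos²(37°) = 87.38 W/m².
I₂ = I₁ · cos²(78°) = 87.38 · 0.04323 = 3.777 W/m².
I₃ = I₂ · cos²(63°) = 3.777 · 0.2061 = 0.7785 W/m².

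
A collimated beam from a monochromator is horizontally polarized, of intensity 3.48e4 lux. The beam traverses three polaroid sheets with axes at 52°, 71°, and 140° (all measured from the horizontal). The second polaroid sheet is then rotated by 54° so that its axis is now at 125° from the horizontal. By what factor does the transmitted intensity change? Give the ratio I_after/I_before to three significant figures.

I_new/I_old ≈ 0.695

Before rotation:
I₁ = I₀ cos²(52° − 0°) = I₀ cos²(52°) = 0.379 I₀.
I₂ = I₁ cos²(71° − 52°) = 0.379 I₀ · cos²(19°) = 0.3389 I₀.
I₃ = I₂ cos²(140° − 71°) = 0.3389 I₀ · cos²(69°) = 0.04352 I₀.
After rotation:
I₁ = I₀ cos²(52° − 0°) = I₀ cos²(52°) = 0.379 I₀.
I₂ = I₁ cos²(125° − 52°) = 0.379 I₀ · cos²(73°) = 0.0324 I₀.
I₃ = I₂ cos²(140° − 125°) = 0.0324 I₀ · cos²(15°) = 0.03023 I₀.
Ratio = 0.03023 / 0.04352 = 0.6946.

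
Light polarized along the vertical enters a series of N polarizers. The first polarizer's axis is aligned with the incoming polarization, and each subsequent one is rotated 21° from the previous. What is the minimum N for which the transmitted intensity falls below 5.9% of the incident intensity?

N = 22

First polarizer is aligned with the polarization: full transmission.
Each further stage multiplies by cos²(21°) = 0.8716.
After N polarizers: T = 0.8716^(N−1). Require T < 0.059 ⇒ N−1 > ln(0.059)/ln(0.8716) = 20.59, so N−1 ≥ 21 and N = 22.
Check: N=22 gives T = 0.05577 < 0.059; N=21 gives T = 0.06398.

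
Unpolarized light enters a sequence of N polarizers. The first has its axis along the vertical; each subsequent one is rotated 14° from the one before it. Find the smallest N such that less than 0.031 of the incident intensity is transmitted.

First polarizer halves the unpolarized light: factor 1/2.
Each further stage multiplies by cos²(14°) = 0.9415.
After N polarizers: T = 0.5·0.9415^(N−1). Require T < 0.031 ⇒ N−1 > ln(0.031/0.5)/ln(0.9415) = 46.11, so N−1 ≥ 47 and N = 48.
Check: N=48 gives T = 0.02937 < 0.031; N=47 gives T = 0.0312.

N = 48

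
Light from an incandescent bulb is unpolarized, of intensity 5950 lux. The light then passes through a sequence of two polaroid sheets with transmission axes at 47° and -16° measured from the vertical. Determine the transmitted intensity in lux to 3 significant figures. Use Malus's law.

Unpolarized light through the first polarizer → I₁ = 5950 lux/2 = 2975 lux, polarized at 47°.
I₂ = I₁ · cos²(63°) = 2975 · 0.2061 = 613.2 lux.

I ≈ 613 lux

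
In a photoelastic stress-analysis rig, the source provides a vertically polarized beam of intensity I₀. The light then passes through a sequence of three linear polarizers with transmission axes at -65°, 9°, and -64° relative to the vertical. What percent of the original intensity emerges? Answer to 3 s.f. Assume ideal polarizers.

≈ 0.116%

By Malus's law, I₁ = I₀ cos²(-65° − 0°) = I₀ cos²(65°) = 0.1786 I₀.
I₂ = I₁ cos²(9° + 65°) = 0.1786 I₀ · cos²(74°) = 0.01357 I₀.
I₃ = I₂ cos²(-64° − 9°) = 0.01357 I₀ · cos²(73°) = 0.00116 I₀.
That is 0.116% of the incident intensity.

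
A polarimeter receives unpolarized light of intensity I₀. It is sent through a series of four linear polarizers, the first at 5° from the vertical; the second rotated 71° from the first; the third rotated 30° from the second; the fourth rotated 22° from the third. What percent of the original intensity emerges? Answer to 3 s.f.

≈ 3.42%

Unpolarized light through the first polarizer → I₁ = ½ I₀, now polarized at 5°.
I₂ = I₁ cos²(71°) = 0.5 · 0.106 I₀ = 0.053 I₀.
I₃ = I₂ cos²(30°) = 0.053 · 0.75 I₀ = 0.03975 I₀.
I₄ = I₃ cos²(22°) = 0.03975 · 0.8597 I₀ = 0.03417 I₀.
That is 3.417% of the incident intensity.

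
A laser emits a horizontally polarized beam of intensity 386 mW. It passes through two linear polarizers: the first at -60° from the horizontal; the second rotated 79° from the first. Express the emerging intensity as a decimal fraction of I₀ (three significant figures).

I₁ = 386 mW · cos²(60°) = 96.5 mW.
I₂ = I₁ · cos²(79°) = 96.5 · 0.03641 = 3.513 mW.
Transmitted fraction = 0.009102.

I/I₀ ≈ 0.00910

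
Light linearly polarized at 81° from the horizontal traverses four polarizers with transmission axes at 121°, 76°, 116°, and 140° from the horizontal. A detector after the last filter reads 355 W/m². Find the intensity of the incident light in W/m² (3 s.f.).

I₀ ≈ 2470 W/m²

I₁ = I₀ cos²(121° − 81°) = I₀ cos²(40°) = 0.5868 I₀.
I₂ = I₁ cos²(76° − 121°) = 0.5868 I₀ · cos²(45°) = 0.2934 I₀.
I₃ = I₂ cos²(116° − 76°) = 0.2934 I₀ · cos²(40°) = 0.1722 I₀.
I₄ = I₃ cos²(140° − 116°) = 0.1722 I₀ · cos²(24°) = 0.1437 I₀.
So 355 W/m² = 0.1437 I₀, giving I₀ = 355/0.1437 = 2470 W/m².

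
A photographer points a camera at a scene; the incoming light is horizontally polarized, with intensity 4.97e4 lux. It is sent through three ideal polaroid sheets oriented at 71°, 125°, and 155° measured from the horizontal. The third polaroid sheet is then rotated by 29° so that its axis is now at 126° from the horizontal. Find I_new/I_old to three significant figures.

I_new/I_old ≈ 1.33

Before rotation:
By Malus's law, I₁ = I₀ cos²(71° − 0°) = I₀ cos²(71°) = 0.106 I₀.
I₂ = I₁ cos²(125° − 71°) = 0.106 I₀ · cos²(54°) = 0.03662 I₀.
I₃ = I₂ cos²(155° − 125°) = 0.03662 I₀ · cos²(30°) = 0.02747 I₀.
After rotation:
I₁ = I₀ cos²(71° − 0°) = I₀ cos²(71°) = 0.106 I₀.
I₂ = I₁ cos²(125° − 71°) = 0.106 I₀ · cos²(54°) = 0.03662 I₀.
I₃ = I₂ cos²(126° − 125°) = 0.03662 I₀ · cos²(1°) = 0.03661 I₀.
Ratio = 0.03661 / 0.02747 = 1.333.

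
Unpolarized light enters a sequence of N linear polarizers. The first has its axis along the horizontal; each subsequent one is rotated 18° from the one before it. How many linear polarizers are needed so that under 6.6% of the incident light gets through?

N = 22

First polarizer halves the unpolarized light: factor 1/2.
Each further stage multiplies by cos²(18°) = 0.9045.
After N polarizers: T = 0.5·0.9045^(N−1). Require T < 0.066 ⇒ N−1 > ln(0.066/0.5)/ln(0.9045) = 20.18, so N−1 ≥ 21 and N = 22.
Check: N=22 gives T = 0.06076 < 0.066; N=21 gives T = 0.06718.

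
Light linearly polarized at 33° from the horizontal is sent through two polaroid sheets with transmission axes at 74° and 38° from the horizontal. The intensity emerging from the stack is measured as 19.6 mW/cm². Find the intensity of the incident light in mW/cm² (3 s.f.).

By Malus's law, I₁ = I₀ cos²(74° − 33°) = I₀ cos²(41°) = 0.5696 I₀.
I₂ = I₁ cos²(38° − 74°) = 0.5696 I₀ · cos²(36°) = 0.3728 I₀.
So 19.6 mW/cm² = 0.3728 I₀, giving I₀ = 19.6/0.3728 = 52.58 mW/cm².

I₀ ≈ 52.6 mW/cm²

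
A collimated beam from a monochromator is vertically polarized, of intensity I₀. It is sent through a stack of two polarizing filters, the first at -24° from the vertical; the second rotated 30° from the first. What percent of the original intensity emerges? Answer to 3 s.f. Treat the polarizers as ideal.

≈ 62.6%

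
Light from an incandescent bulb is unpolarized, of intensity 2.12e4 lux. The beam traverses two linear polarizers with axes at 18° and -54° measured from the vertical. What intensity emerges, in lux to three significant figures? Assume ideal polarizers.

Unpolarized light through the first polarizer → I₁ = 2.12e4 lux/2 = 1.06e+04 lux, polarized at 18°.
I₂ = I₁ · cos²(72°) = 1.06e+04 · 0.09549 = 1012 lux.

I ≈ 1010 lux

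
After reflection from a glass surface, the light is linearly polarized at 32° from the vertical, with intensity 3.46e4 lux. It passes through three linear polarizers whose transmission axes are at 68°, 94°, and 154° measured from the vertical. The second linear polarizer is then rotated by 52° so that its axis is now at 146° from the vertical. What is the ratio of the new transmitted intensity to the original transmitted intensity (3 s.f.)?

Before rotation:
I₁ = I₀ cos²(68° − 32°) = I₀ cos²(36°) = 0.6545 I₀.
I₂ = I₁ cos²(94° − 68°) = 0.6545 I₀ · cos²(26°) = 0.5287 I₀.
I₃ = I₂ cos²(154° − 94°) = 0.5287 I₀ · cos²(60°) = 0.1322 I₀.
After rotation:
I₁ = I₀ cos²(68° − 32°) = I₀ cos²(36°) = 0.6545 I₀.
I₂ = I₁ cos²(146° − 68°) = 0.6545 I₀ · cos²(78°) = 0.02829 I₀.
I₃ = I₂ cos²(154° − 146°) = 0.02829 I₀ · cos²(8°) = 0.02774 I₀.
Ratio = 0.02774 / 0.1322 = 0.2099.

I_new/I_old ≈ 0.210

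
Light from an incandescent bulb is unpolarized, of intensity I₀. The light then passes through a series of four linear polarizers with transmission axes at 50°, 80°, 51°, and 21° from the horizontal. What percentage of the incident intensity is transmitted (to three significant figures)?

≈ 21.5%

Unpolarized light through the first polarizer → I₁ = ½ I₀, now polarized at 50°.
I₂ = I₁ cos²(80° − 50°) = 0.5 I₀ · cos²(30°) = 0.375 I₀.
I₃ = I₂ cos²(51° − 80°) = 0.375 I₀ · cos²(29°) = 0.2869 I₀.
I₄ = I₃ cos²(21° − 51°) = 0.2869 I₀ · cos²(30°) = 0.2151 I₀.
That is 21.51% of the incident intensity.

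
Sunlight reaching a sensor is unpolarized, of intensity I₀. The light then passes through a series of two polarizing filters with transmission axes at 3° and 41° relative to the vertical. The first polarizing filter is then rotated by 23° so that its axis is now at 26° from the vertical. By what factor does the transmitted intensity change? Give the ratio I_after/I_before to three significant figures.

I_new/I_old ≈ 1.50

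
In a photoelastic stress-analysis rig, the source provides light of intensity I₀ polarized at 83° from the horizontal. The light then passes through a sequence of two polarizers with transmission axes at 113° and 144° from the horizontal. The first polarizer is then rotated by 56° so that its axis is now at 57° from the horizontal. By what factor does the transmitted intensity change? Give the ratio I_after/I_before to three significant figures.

I_new/I_old ≈ 0.00402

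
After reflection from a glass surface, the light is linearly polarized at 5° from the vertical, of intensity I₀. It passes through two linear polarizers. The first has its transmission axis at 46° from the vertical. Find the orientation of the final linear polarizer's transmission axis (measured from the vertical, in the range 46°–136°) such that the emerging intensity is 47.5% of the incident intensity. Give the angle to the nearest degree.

I₁ = I₀ cos²(46° − 5°) = I₀ cos²(41°) = 0.5696 I₀.
Need I₂/I₀ = 0.475, so cos²(θ − 46°) = 0.475 / 0.5696 = 0.8339.
θ − 46° = arccos(√0.8339) = 24.0°, giving θ ≈ 46 + 24.0 = 70.0°.

θ ≈ 70°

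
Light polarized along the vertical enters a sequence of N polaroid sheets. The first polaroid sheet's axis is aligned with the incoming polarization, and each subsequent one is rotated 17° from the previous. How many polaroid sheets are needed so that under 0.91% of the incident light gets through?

N = 54

First polarizer is aligned with the polarization: full transmission.
Each further stage multiplies by cos²(17°) = 0.9145.
After N polarizers: T = 0.9145^(N−1). Require T < 0.0091 ⇒ N−1 > ln(0.0091)/ln(0.9145) = 52.59, so N−1 ≥ 53 and N = 54.
Check: N=54 gives T = 0.008774 < 0.0091; N=53 gives T = 0.009594.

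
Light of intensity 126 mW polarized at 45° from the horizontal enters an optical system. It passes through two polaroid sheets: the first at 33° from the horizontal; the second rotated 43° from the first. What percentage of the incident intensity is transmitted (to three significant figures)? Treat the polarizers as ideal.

By Malus's law, I₁ = 126 mW · cos²(12°) = 120.6 mW.
I₂ = I₁ · cos²(43°) = 120.6 · 0.5349 = 64.48 mW.
That is 51.18% of the incident intensity.

≈ 51.2%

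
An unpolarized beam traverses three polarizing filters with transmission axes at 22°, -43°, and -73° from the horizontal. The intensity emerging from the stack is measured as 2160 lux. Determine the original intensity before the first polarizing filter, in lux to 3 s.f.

Unpolarized light through the first polarizer → I₁ = ½ I₀, now polarized at 22°.
I₂ = I₁ cos²(-43° − 22°) = 0.5 I₀ · cos²(65°) = 0.0893 I₀.
I₃ = I₂ cos²(-73° + 43°) = 0.0893 I₀ · cos²(30°) = 0.06698 I₀.
So 2160 lux = 0.06698 I₀, giving I₀ = 2160/0.06698 = 3.225e+04 lux.

I₀ ≈ 3.22e4 lux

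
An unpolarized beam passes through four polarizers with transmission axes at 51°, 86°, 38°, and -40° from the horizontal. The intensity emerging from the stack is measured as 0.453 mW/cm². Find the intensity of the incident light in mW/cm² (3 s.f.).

I₀ ≈ 69.8 mW/cm²

Unpolarized light through the first polarizer → I₁ = ½ I₀, now polarized at 51°.
I₂ = I₁ cos²(86° − 51°) = 0.5 I₀ · cos²(35°) = 0.3355 I₀.
I₃ = I₂ cos²(38° − 86°) = 0.3355 I₀ · cos²(48°) = 0.1502 I₀.
I₄ = I₃ cos²(-40° − 38°) = 0.1502 I₀ · cos²(78°) = 0.006493 I₀.
So 0.453 mW/cm² = 0.006493 I₀, giving I₀ = 0.453/0.006493 = 69.76 mW/cm².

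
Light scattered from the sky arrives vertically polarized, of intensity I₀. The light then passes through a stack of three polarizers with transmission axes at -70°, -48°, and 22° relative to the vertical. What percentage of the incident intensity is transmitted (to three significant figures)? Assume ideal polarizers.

≈ 1.18%

I₁ = I₀ cos²(-70° − 0°) = I₀ cos²(70°) = 0.117 I₀.
I₂ = I₁ cos²(-48° + 70°) = 0.117 I₀ · cos²(22°) = 0.1006 I₀.
I₃ = I₂ cos²(22° + 48°) = 0.1006 I₀ · cos²(70°) = 0.01176 I₀.
That is 1.176% of the incident intensity.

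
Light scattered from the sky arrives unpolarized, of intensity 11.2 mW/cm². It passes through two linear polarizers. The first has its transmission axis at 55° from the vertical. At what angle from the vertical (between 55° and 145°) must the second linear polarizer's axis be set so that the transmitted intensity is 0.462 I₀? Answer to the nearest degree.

θ ≈ 71°

Unpolarized light through the first polarizer → I₁ = ½ I₀, now polarized at 55°.
Need I₂/I₀ = 0.462, so cos²(θ − 55°) = 0.462 / 0.5 = 0.924.
θ − 55° = arccos(√0.924) = 16.0°, giving θ ≈ 55 + 16.0 = 71.0°.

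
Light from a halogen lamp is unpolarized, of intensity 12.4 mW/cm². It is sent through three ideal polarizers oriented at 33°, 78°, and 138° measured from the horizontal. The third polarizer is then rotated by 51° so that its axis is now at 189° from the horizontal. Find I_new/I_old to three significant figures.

I_new/I_old ≈ 0.514

Before rotation:
Unpolarized light through the first polarizer → I₁ = ½ I₀, now polarized at 33°.
I₂ = I₁ cos²(78° − 33°) = 0.5 I₀ · cos²(45°) = 0.25 I₀.
I₃ = I₂ cos²(138° − 78°) = 0.25 I₀ · cos²(60°) = 0.0625 I₀.
After rotation:
Unpolarized light through the first polarizer → I₁ = ½ I₀, now polarized at 33°.
I₂ = I₁ cos²(78° − 33°) = 0.5 I₀ · cos²(45°) = 0.25 I₀.
Angle between axes 2 and 3: 69°. I₃ = 0.25 I₀ · cos²(69°) = 0.03211 I₀.
Ratio = 0.03211 / 0.0625 = 0.5137.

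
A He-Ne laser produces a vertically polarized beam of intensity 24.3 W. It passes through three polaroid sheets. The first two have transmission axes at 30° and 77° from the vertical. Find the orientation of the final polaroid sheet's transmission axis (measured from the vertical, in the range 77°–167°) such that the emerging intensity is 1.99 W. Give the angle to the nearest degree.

By Malus's law, I₁ = I₀ cos²(30° − 0°) = I₀ cos²(30°) = 0.75 I₀.
I₂ = I₁ cos²(77° − 30°) = 0.75 I₀ · cos²(47°) = 0.3488 I₀.
Target fraction: 1.99 / 24.3 W = 0.08189 of I₀.
Need I₃/I₀ = 0.08189, so cos²(θ − 77°) = 0.08189 / 0.3488 = 0.2348.
θ − 77° = arccos(√0.2348) = 61.0°, giving θ ≈ 77 + 61.0 = 138.0°.

θ ≈ 138°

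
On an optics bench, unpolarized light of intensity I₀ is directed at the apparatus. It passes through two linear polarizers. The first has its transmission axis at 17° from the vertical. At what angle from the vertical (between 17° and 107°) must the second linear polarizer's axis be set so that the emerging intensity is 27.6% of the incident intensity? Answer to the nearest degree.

θ ≈ 59°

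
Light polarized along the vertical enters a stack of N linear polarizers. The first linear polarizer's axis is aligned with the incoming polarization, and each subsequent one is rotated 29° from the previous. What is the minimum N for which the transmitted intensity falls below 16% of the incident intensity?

N = 8

First polarizer is aligned with the polarization: full transmission.
Each further stage multiplies by cos²(29°) = 0.765.
After N polarizers: T = 0.765^(N−1). Require T < 0.16 ⇒ N−1 > ln(0.16)/ln(0.765) = 6.84, so N−1 ≥ 7 and N = 8.
Check: N=8 gives T = 0.1533 < 0.16; N=7 gives T = 0.2004.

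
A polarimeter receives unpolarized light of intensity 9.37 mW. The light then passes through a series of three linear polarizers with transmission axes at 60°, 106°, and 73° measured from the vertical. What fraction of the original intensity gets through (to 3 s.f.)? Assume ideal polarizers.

Unpolarized light through the first polarizer → I₁ = 9.37 mW/2 = 4.685 mW, polarized at 60°.
I₂ = I₁ · cos²(46°) = 4.685 · 0.4826 = 2.261 mW.
I₃ = I₂ · cos²(33°) = 2.261 · 0.7034 = 1.59 mW.
Transmitted fraction = 0.1697.

I/I₀ ≈ 0.170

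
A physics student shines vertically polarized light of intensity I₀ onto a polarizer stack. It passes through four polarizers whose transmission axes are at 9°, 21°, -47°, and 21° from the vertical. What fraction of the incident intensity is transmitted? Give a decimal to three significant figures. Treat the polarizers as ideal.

≈ 0.0184 I₀

By Malus's law, I₁ = I₀ cos²(9° − 0°) = I₀ cos²(9°) = 0.9755 I₀.
I₂ = I₁ cos²(21° − 9°) = 0.9755 I₀ · cos²(12°) = 0.9334 I₀.
I₃ = I₂ cos²(-47° − 21°) = 0.9334 I₀ · cos²(68°) = 0.131 I₀.
I₄ = I₃ cos²(21° + 47°) = 0.131 I₀ · cos²(68°) = 0.01838 I₀.
Transmitted fraction = 0.01838.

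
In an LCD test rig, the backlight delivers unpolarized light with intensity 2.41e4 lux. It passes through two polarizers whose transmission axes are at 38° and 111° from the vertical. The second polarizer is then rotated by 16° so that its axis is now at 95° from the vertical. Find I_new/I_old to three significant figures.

I_new/I_old ≈ 3.47

Before rotation:
Unpolarized light through the first polarizer → I₁ = ½ I₀, now polarized at 38°.
I₂ = I₁ cos²(111° − 38°) = 0.5 I₀ · cos²(73°) = 0.04274 I₀.
After rotation:
Unpolarized light through the first polarizer → I₁ = ½ I₀, now polarized at 38°.
I₂ = I₁ cos²(95° − 38°) = 0.5 I₀ · cos²(57°) = 0.1483 I₀.
Ratio = 0.1483 / 0.04274 = 3.47.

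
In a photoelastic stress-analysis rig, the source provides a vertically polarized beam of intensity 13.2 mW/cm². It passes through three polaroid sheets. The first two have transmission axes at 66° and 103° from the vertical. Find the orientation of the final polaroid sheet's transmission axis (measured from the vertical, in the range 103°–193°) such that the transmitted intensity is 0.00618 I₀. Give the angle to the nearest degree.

θ ≈ 179°

By Malus's law, I₁ = I₀ cos²(66° − 0°) = I₀ cos²(66°) = 0.1654 I₀.
I₂ = I₁ cos²(103° − 66°) = 0.1654 I₀ · cos²(37°) = 0.1055 I₀.
Need I₃/I₀ = 0.00618, so cos²(θ − 103°) = 0.00618 / 0.1055 = 0.05857.
θ − 103° = arccos(√0.05857) = 76.0°, giving θ ≈ 103 + 76.0 = 179.0°.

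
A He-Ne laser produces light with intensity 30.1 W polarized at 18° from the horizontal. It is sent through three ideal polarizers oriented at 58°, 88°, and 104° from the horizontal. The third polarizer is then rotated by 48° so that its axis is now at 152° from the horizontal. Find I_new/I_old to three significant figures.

Before rotation:
By Malus's law, I₁ = I₀ cos²(58° − 18°) = I₀ cos²(40°) = 0.5868 I₀.
I₂ = I₁ cos²(88° − 58°) = 0.5868 I₀ · cos²(30°) = 0.4401 I₀.
I₃ = I₂ cos²(104° − 88°) = 0.4401 I₀ · cos²(16°) = 0.4067 I₀.
After rotation:
I₁ = I₀ cos²(58° − 18°) = I₀ cos²(40°) = 0.5868 I₀.
I₂ = I₁ cos²(88° − 58°) = 0.5868 I₀ · cos²(30°) = 0.4401 I₀.
I₃ = I₂ cos²(152° − 88°) = 0.4401 I₀ · cos²(64°) = 0.08458 I₀.
Ratio = 0.08458 / 0.4067 = 0.208.

I_new/I_old ≈ 0.208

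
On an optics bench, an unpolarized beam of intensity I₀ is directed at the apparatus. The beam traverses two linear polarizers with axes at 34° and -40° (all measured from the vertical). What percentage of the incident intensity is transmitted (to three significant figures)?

≈ 3.80%

Unpolarized light through the first polarizer → I₁ = ½ I₀, now polarized at 34°.
I₂ = I₁ cos²(-40° − 34°) = 0.5 I₀ · cos²(74°) = 0.03799 I₀.
That is 3.799% of the incident intensity.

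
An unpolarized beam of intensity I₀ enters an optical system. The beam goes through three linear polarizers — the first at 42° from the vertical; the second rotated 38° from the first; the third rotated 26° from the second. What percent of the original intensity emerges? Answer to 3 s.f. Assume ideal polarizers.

≈ 25.1%

Unpolarized light through the first polarizer → I₁ = ½ I₀, now polarized at 42°.
I₂ = I₁ cos²(38°) = 0.5 · 0.621 I₀ = 0.3105 I₀.
I₃ = I₂ cos²(26°) = 0.3105 · 0.8078 I₀ = 0.2508 I₀.
That is 25.08% of the incident intensity.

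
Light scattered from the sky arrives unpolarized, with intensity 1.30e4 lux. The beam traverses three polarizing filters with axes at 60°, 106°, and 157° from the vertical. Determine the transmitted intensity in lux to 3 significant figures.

I ≈ 1240 lux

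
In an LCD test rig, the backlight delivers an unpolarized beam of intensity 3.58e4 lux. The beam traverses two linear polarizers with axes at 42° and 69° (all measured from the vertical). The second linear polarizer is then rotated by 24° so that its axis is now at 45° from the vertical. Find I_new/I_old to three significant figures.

Before rotation:
Unpolarized light through the first polarizer → I₁ = ½ I₀, now polarized at 42°.
I₂ = I₁ cos²(69° − 42°) = 0.5 I₀ · cos²(27°) = 0.3969 I₀.
After rotation:
Unpolarized light through the first polarizer → I₁ = ½ I₀, now polarized at 42°.
I₂ = I₁ cos²(45° − 42°) = 0.5 I₀ · cos²(3°) = 0.4986 I₀.
Ratio = 0.4986 / 0.3969 = 1.256.

I_new/I_old ≈ 1.26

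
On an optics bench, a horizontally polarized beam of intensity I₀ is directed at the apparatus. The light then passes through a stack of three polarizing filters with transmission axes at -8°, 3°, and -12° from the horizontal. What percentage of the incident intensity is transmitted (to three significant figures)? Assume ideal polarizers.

I₁ = I₀ cos²(-8° − 0°) = I₀ cos²(8°) = 0.9806 I₀.
I₂ = I₁ cos²(3° + 8°) = 0.9806 I₀ · cos²(11°) = 0.9449 I₀.
I₃ = I₂ cos²(-12° − 3°) = 0.9449 I₀ · cos²(15°) = 0.8816 I₀.
That is 88.16% of the incident intensity.

≈ 88.2%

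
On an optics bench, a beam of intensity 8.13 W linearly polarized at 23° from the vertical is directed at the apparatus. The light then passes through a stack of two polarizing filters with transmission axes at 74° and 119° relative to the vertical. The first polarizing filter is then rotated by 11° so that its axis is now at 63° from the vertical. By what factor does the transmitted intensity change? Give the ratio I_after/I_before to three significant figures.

Before rotation:
I₁ = I₀ cos²(74° − 23°) = I₀ cos²(51°) = 0.396 I₀.
I₂ = I₁ cos²(119° − 74°) = 0.396 I₀ · cos²(45°) = 0.198 I₀.
After rotation:
I₁ = I₀ cos²(63° − 23°) = I₀ cos²(40°) = 0.5868 I₀.
I₂ = I₁ cos²(119° − 63°) = 0.5868 I₀ · cos²(56°) = 0.1835 I₀.
Ratio = 0.1835 / 0.198 = 0.9267.

I_new/I_old ≈ 0.927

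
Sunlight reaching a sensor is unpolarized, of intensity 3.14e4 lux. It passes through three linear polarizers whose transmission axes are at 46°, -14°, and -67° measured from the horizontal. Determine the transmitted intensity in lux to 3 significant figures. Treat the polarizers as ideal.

Unpolarized light through the first polarizer → I₁ = 3.14e4 lux/2 = 1.57e+04 lux, polarized at 46°.
I₂ = I₁ · cos²(60°) = 1.57e+04 · 0.25 = 3925 lux.
I₃ = I₂ · cos²(53°) = 3925 · 0.3622 = 1422 lux.

I ≈ 1420 lux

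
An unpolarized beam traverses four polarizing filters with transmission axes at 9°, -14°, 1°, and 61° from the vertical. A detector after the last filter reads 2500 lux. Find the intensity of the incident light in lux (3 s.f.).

Unpolarized light through the first polarizer → I₁ = ½ I₀, now polarized at 9°.
I₂ = I₁ cos²(-14° − 9°) = 0.5 I₀ · cos²(23°) = 0.4237 I₀.
I₃ = I₂ cos²(1° + 14°) = 0.4237 I₀ · cos²(15°) = 0.3953 I₀.
I₄ = I₃ cos²(61° − 1°) = 0.3953 I₀ · cos²(60°) = 0.09882 I₀.
So 2500 lux = 0.09882 I₀, giving I₀ = 2500/0.09882 = 2.53e+04 lux.

I₀ ≈ 2.53e4 lux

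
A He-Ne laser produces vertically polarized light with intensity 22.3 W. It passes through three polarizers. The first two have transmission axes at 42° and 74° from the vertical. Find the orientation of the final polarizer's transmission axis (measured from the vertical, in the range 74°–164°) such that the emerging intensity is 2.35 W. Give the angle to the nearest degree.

I₁ = I₀ cos²(42° − 0°) = I₀ cos²(42°) = 0.5523 I₀.
I₂ = I₁ cos²(74° − 42°) = 0.5523 I₀ · cos²(32°) = 0.3972 I₀.
Target fraction: 2.35 / 22.3 W = 0.1054 of I₀.
Need I₃/I₀ = 0.1054, so cos²(θ − 74°) = 0.1054 / 0.3972 = 0.2653.
θ − 74° = arccos(√0.2653) = 59.0°, giving θ ≈ 74 + 59.0 = 133.0°.

θ ≈ 133°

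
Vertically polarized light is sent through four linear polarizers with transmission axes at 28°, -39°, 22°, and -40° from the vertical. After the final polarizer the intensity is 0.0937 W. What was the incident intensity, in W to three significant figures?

I₀ ≈ 15.2 W

By Malus's law, I₁ = I₀ cos²(28° − 0°) = I₀ cos²(28°) = 0.7796 I₀.
I₂ = I₁ cos²(-39° − 28°) = 0.7796 I₀ · cos²(67°) = 0.119 I₀.
I₃ = I₂ cos²(22° + 39°) = 0.119 I₀ · cos²(61°) = 0.02797 I₀.
I₄ = I₃ cos²(-40° − 22°) = 0.02797 I₀ · cos²(62°) = 0.006166 I₀.
So 0.0937 W = 0.006166 I₀, giving I₀ = 0.0937/0.006166 = 15.2 W.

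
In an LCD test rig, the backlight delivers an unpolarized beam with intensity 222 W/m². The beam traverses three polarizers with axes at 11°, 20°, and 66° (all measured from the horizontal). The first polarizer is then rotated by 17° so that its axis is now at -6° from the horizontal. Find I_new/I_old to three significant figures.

Before rotation:
Unpolarized light through the first polarizer → I₁ = ½ I₀, now polarized at 11°.
I₂ = I₁ cos²(20° − 11°) = 0.5 I₀ · cos²(9°) = 0.4878 I₀.
I₃ = I₂ cos²(66° − 20°) = 0.4878 I₀ · cos²(46°) = 0.2354 I₀.
After rotation:
Unpolarized light through the first polarizer → I₁ = ½ I₀, now polarized at -6°.
I₂ = I₁ cos²(20° + 6°) = 0.5 I₀ · cos²(26°) = 0.4039 I₀.
I₃ = I₂ cos²(66° − 20°) = 0.4039 I₀ · cos²(46°) = 0.1949 I₀.
Ratio = 0.1949 / 0.2354 = 0.8281.

I_new/I_old ≈ 0.828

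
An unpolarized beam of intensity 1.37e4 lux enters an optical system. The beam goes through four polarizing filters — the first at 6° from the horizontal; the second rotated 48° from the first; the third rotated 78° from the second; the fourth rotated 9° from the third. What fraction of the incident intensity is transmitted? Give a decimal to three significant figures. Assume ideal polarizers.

Unpolarized light through the first polarizer → I₁ = 1.37e4 lux/2 = 6850 lux, polarized at 6°.
I₂ = I₁ · cos²(48°) = 6850 · 0.4477 = 3067 lux.
I₃ = I₂ · cos²(78°) = 3067 · 0.04323 = 132.6 lux.
I₄ = I₃ · cos²(9°) = 132.6 · 0.9755 = 129.3 lux.
Transmitted fraction = 0.00944.

I/I₀ ≈ 0.00944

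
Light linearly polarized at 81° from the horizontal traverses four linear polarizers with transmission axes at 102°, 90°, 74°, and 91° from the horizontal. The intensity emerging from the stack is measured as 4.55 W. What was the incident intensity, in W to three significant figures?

By Malus's law, I₁ = I₀ cos²(102° − 81°) = I₀ cos²(21°) = 0.8716 I₀.
I₂ = I₁ cos²(90° − 102°) = 0.8716 I₀ · cos²(12°) = 0.8339 I₀.
I₃ = I₂ cos²(74° − 90°) = 0.8339 I₀ · cos²(16°) = 0.7705 I₀.
I₄ = I₃ cos²(91° − 74°) = 0.7705 I₀ · cos²(17°) = 0.7047 I₀.
So 4.55 W = 0.7047 I₀, giving I₀ = 4.55/0.7047 = 6.457 W.

I₀ ≈ 6.46 W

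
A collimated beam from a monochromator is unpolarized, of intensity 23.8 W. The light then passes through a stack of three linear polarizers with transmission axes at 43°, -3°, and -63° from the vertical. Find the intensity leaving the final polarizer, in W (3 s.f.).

Unpolarized light through the first polarizer → I₁ = 23.8 W/2 = 11.9 W, polarized at 43°.
I₂ = I₁ · cos²(46°) = 11.9 · 0.4826 = 5.742 W.
I₃ = I₂ · cos²(60°) = 5.742 · 0.25 = 1.436 W.

I ≈ 1.44 W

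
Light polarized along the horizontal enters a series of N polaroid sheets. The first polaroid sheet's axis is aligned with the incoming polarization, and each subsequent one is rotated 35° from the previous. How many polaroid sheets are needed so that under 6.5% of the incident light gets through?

First polarizer is aligned with the polarization: full transmission.
Each further stage multiplies by cos²(35°) = 0.671.
After N polarizers: T = 0.671^(N−1). Require T < 0.065 ⇒ N−1 > ln(0.065)/ln(0.671) = 6.85, so N−1 ≥ 7 and N = 8.
Check: N=8 gives T = 0.06125 < 0.065; N=7 gives T = 0.09128.

N = 8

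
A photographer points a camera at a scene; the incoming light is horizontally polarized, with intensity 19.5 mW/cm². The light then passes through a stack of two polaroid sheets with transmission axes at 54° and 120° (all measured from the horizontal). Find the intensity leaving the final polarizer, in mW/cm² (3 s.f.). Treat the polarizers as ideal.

I ≈ 1.11 mW/cm²

By Malus's law, I₁ = 19.5 mW/cm² · cos²(54°) = 6.737 mW/cm².
I₂ = I₁ · cos²(66°) = 6.737 · 0.1654 = 1.115 mW/cm².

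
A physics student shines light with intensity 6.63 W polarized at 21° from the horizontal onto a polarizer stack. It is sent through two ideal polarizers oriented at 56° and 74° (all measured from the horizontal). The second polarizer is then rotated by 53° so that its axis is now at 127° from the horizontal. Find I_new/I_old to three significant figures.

I_new/I_old ≈ 0.117

Before rotation:
By Malus's law, I₁ = I₀ cos²(56° − 21°) = I₀ cos²(35°) = 0.671 I₀.
I₂ = I₁ cos²(74° − 56°) = 0.671 I₀ · cos²(18°) = 0.6069 I₀.
After rotation:
I₁ = I₀ cos²(56° − 21°) = I₀ cos²(35°) = 0.671 I₀.
I₂ = I₁ cos²(127° − 56°) = 0.671 I₀ · cos²(71°) = 0.07112 I₀.
Ratio = 0.07112 / 0.6069 = 0.1172.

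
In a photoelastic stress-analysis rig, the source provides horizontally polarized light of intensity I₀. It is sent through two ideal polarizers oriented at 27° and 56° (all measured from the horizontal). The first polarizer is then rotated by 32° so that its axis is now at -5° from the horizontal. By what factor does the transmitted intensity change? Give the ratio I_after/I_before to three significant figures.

I_new/I_old ≈ 0.384

Before rotation:
I₁ = I₀ cos²(27° − 0°) = I₀ cos²(27°) = 0.7939 I₀.
I₂ = I₁ cos²(56° − 27°) = 0.7939 I₀ · cos²(29°) = 0.6073 I₀.
After rotation:
I₁ = I₀ cos²(-5° − 0°) = I₀ cos²(5°) = 0.9924 I₀.
I₂ = I₁ cos²(56° + 5°) = 0.9924 I₀ · cos²(61°) = 0.2333 I₀.
Ratio = 0.2333 / 0.6073 = 0.3841.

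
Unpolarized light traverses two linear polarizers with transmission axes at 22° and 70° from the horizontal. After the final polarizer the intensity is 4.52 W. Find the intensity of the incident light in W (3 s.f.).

I₀ ≈ 20.2 W

Unpolarized light through the first polarizer → I₁ = ½ I₀, now polarized at 22°.
I₂ = I₁ cos²(70° − 22°) = 0.5 I₀ · cos²(48°) = 0.2239 I₀.
So 4.52 W = 0.2239 I₀, giving I₀ = 4.52/0.2239 = 20.19 W.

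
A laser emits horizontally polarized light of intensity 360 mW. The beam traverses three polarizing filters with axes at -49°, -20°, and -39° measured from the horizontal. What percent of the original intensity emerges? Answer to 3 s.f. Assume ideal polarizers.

I₁ = 360 mW · cos²(49°) = 154.9 mW.
I₂ = I₁ · cos²(29°) = 154.9 · 0.765 = 118.5 mW.
I₃ = I₂ · cos²(19°) = 118.5 · 0.894 = 106 mW.
That is 29.44% of the incident intensity.

≈ 29.4%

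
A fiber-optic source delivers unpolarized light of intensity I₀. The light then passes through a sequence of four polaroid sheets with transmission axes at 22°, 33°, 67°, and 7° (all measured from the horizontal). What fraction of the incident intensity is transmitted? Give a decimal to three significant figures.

≈ 0.0828 I₀

Unpolarized light through the first polarizer → I₁ = ½ I₀, now polarized at 22°.
I₂ = I₁ cos²(33° − 22°) = 0.5 I₀ · cos²(11°) = 0.4818 I₀.
I₃ = I₂ cos²(67° − 33°) = 0.4818 I₀ · cos²(34°) = 0.3311 I₀.
I₄ = I₃ cos²(7° − 67°) = 0.3311 I₀ · cos²(60°) = 0.08278 I₀.
Transmitted fraction = 0.08278.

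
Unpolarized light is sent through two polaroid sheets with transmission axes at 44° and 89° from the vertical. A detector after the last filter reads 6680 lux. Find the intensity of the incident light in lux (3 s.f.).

Unpolarized light through the first polarizer → I₁ = ½ I₀, now polarized at 44°.
I₂ = I₁ cos²(89° − 44°) = 0.5 I₀ · cos²(45°) = 0.25 I₀.
So 6680 lux = 0.25 I₀, giving I₀ = 6680/0.25 = 2.672e+04 lux.

I₀ ≈ 2.67e4 lux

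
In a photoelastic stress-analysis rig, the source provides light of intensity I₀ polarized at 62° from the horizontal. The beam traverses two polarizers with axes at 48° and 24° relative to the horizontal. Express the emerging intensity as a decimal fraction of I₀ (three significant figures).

I₁ = I₀ cos²(48° − 62°) = I₀ cos²(14°) = 0.9415 I₀.
I₂ = I₁ cos²(24° − 48°) = 0.9415 I₀ · cos²(24°) = 0.7857 I₀.
Transmitted fraction = 0.7857.

≈ 0.786 I₀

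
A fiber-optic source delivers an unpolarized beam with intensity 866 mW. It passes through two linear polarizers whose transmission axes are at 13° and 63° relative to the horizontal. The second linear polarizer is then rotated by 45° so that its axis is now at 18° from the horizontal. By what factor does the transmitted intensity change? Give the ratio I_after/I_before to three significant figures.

Before rotation:
Unpolarized light through the first polarizer → I₁ = ½ I₀, now polarized at 13°.
I₂ = I₁ cos²(63° − 13°) = 0.5 I₀ · cos²(50°) = 0.2066 I₀.
After rotation:
Unpolarized light through the first polarizer → I₁ = ½ I₀, now polarized at 13°.
I₂ = I₁ cos²(18° − 13°) = 0.5 I₀ · cos²(5°) = 0.4962 I₀.
Ratio = 0.4962 / 0.2066 = 2.402.

I_new/I_old ≈ 2.40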